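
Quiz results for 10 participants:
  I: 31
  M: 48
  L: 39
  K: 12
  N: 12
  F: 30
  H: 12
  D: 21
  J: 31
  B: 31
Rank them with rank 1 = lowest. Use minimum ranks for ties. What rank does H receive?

1

Sorted (ascending): 12, 12, 12, 21, 30, 31, 31, 31, 39, 48
The 3 values of 12 occupy positions 1–3 → each gets rank 1.
The 3 values of 31 occupy positions 6–8 → each gets rank 6.
H has value 12 → rank 1.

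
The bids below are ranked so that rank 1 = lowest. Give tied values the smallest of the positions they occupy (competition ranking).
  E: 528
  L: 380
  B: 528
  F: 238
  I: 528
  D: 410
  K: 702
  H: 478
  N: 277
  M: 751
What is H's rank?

5

Sorted (ascending): 238, 277, 380, 410, 478, 528, 528, 528, 702, 751
The 3 values of 528 occupy positions 6–8 → each gets rank 6.
H has value 478 → rank 5.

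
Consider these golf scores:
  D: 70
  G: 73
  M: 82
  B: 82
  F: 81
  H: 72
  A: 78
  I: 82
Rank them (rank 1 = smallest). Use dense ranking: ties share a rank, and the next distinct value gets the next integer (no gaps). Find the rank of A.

Sorted (ascending): 70, 72, 73, 78, 81, 82, 82, 82
The 3 values of 82 share dense rank 6.
Remaining distinct values take the next consecutive integers.
A has value 78 → rank 4.

4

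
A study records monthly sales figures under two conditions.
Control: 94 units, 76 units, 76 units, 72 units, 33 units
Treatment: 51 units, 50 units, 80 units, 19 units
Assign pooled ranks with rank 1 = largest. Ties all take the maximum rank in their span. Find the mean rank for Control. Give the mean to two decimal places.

Sorted (descending): 94, 80, 76, 76, 72, 51, 50, 33, 19
The 2 values of 76 occupy positions 3–4 → each gets rank 4.
Control values → pooled ranks: 94→1, 76→4, 76→4, 72→5, 33→8
Mean rank = (1 + 4 + 4 + 5 + 8) / 5 = 4.40

4.40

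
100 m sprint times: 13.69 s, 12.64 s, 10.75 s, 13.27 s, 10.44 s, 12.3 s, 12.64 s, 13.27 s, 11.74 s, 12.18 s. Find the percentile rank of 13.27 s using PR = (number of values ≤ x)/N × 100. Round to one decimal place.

N = 10.
Strictly below 13.27: 7. Equal to 13.27: 2.
PR = 9/10 × 100 = 90.0

90.0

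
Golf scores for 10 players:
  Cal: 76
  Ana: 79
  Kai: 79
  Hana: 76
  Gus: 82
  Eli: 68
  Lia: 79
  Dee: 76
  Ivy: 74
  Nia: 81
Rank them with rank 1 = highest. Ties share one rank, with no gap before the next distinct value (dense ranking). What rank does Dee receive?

Sorted (descending): 82, 81, 79, 79, 79, 76, 76, 76, 74, 68
The 3 values of 79 share dense rank 3.
The 3 values of 76 share dense rank 4.
Remaining distinct values take the next consecutive integers.
Dee has value 76 → rank 4.

4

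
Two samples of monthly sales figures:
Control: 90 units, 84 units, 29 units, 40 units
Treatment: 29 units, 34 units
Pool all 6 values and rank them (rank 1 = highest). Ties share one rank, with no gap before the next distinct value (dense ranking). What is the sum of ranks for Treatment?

9

Sorted (descending): 90, 84, 40, 34, 29, 29
The 2 values of 29 share dense rank 5.
Remaining distinct values take the next consecutive integers.
Treatment values → pooled ranks: 29→5, 34→4
Rank sum = 5 + 4 = 9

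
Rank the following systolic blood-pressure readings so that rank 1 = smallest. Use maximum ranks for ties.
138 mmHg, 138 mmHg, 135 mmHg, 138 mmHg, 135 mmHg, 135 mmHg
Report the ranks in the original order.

Sorted (ascending): 135, 135, 135, 138, 138, 138
The 3 values of 135 occupy positions 1–3 → each gets rank 3.
The 3 values of 138 occupy positions 4–6 → each gets rank 6.

6, 6, 3, 6, 3, 3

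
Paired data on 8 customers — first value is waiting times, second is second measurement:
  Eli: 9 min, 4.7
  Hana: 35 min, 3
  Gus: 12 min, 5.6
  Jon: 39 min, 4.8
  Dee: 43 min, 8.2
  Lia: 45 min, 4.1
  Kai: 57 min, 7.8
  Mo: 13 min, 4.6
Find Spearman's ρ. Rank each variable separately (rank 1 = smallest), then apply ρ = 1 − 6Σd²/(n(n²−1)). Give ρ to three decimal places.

Ranks of variable 1: 1, 4, 2, 5, 6, 7, 8, 3
Ranks of variable 2: 4, 1, 6, 5, 8, 2, 7, 3
d = r₁ − r₂: -3, 3, -4, 0, -2, 5, 1, 0
d²: 9, 9, 16, 0, 4, 25, 1, 0; Σd² = 64
ρ = 1 − 6·64/(8·63) = 1 − 384/504 = 0.238

0.238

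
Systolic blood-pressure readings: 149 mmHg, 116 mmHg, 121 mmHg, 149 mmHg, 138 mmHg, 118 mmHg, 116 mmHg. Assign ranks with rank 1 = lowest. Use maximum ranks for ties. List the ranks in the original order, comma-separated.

Sorted (ascending): 116, 116, 118, 121, 138, 149, 149
The 2 values of 116 occupy positions 1–2 → each gets rank 2.
The 2 values of 149 occupy positions 6–7 → each gets rank 7.

7, 2, 4, 7, 5, 3, 2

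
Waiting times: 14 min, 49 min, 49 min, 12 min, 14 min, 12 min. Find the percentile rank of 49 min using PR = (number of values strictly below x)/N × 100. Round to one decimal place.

66.7

N = 6.
Strictly below 49: 4. Equal to 49: 2.
PR = 4/6 × 100 = 66.7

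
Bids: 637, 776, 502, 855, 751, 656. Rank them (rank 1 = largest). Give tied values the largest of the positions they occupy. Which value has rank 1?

855

Sorted (descending): 855, 776, 751, 656, 637, 502
No ties — each value takes its position as its rank.
Rank 1 → value 855.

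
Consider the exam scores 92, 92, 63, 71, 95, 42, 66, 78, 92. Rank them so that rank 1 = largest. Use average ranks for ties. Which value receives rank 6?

Sorted (descending): 95, 92, 92, 92, 78, 71, 66, 63, 42
The 3 values of 92 occupy positions 2–4 → average rank 3.
Rank 6 → value 71.

71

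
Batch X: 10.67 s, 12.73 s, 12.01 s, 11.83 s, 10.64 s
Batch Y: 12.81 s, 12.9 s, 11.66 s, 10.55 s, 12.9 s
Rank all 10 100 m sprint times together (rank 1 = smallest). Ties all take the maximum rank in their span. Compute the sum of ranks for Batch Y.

33

Sorted (ascending): 10.55, 10.64, 10.67, 11.66, 11.83, 12.01, 12.73, 12.81, 12.9, 12.9
The 2 values of 12.9 occupy positions 9–10 → each gets rank 10.
Batch Y values → pooled ranks: 12.81→8, 12.9→10, 11.66→4, 10.55→1, 12.9→10
Rank sum = 8 + 10 + 4 + 1 + 10 = 33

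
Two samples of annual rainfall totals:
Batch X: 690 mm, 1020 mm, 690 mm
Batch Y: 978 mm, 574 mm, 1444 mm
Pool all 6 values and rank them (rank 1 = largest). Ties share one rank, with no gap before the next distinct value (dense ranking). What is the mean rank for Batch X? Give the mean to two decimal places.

Sorted (descending): 1444, 1020, 978, 690, 690, 574
The 2 values of 690 share dense rank 4.
Remaining distinct values take the next consecutive integers.
Batch X values → pooled ranks: 690→4, 1020→2, 690→4
Mean rank = (4 + 2 + 4) / 3 = 3.33

3.33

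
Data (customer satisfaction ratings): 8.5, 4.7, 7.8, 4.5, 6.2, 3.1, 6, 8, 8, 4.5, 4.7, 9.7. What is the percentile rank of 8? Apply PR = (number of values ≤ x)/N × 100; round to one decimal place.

N = 12.
Strictly below 8: 8. Equal to 8: 2.
PR = 10/12 × 100 = 83.3

83.3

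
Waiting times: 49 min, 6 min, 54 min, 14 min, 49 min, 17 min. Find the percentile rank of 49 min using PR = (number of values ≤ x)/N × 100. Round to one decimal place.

N = 6.
Strictly below 49: 3. Equal to 49: 2.
PR = 5/6 × 100 = 83.3

83.3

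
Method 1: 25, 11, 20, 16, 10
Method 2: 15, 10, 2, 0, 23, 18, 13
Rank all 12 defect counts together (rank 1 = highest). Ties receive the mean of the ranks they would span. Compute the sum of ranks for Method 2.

Sorted (descending): 25, 23, 20, 18, 16, 15, 13, 11, 10, 10, 2, 0
The 2 values of 10 occupy positions 9–10 → average rank (9+10)/2 = 9.5.
Method 2 values → pooled ranks: 15→6, 10→9.5, 2→11, 0→12, 23→2, 18→4, 13→7
Rank sum = 6 + 9.5 + 11 + 12 + 2 + 4 + 7 = 51.5

51.5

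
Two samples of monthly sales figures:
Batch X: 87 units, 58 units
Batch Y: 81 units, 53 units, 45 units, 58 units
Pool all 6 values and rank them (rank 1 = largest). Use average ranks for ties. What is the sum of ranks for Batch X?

4.5

Sorted (descending): 87, 81, 58, 58, 53, 45
The 2 values of 58 occupy positions 3–4 → average rank (3+4)/2 = 3.5.
Batch X values → pooled ranks: 87→1, 58→3.5
Rank sum = 1 + 3.5 = 4.5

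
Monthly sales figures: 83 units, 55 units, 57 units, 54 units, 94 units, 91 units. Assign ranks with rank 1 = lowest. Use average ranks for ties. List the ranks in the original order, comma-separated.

Sorted (ascending): 54, 55, 57, 83, 91, 94
No ties — each value takes its position as its rank.

4, 2, 3, 1, 6, 5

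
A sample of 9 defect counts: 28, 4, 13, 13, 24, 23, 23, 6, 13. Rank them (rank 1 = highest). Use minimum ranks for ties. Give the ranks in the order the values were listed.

Sorted (descending): 28, 24, 23, 23, 13, 13, 13, 6, 4
The 2 values of 23 occupy positions 3–4 → each gets rank 3.
The 3 values of 13 occupy positions 5–7 → each gets rank 5.

1, 9, 5, 5, 2, 3, 3, 8, 5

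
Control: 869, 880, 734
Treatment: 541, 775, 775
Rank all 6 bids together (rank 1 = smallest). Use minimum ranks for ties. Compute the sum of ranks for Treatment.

Sorted (ascending): 541, 734, 775, 775, 869, 880
The 2 values of 775 occupy positions 3–4 → each gets rank 3.
Treatment values → pooled ranks: 541→1, 775→3, 775→3
Rank sum = 1 + 3 + 3 = 7

7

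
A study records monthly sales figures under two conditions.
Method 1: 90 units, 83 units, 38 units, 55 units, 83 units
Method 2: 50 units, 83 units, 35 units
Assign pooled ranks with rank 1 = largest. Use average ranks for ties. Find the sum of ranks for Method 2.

Sorted (descending): 90, 83, 83, 83, 55, 50, 38, 35
The 3 values of 83 occupy positions 2–4 → average rank 3.
Method 2 values → pooled ranks: 50→6, 83→3, 35→8
Rank sum = 6 + 3 + 8 = 17

17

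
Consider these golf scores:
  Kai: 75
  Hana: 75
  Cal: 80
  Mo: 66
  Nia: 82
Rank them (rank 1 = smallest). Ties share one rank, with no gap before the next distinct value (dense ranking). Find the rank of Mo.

Sorted (ascending): 66, 75, 75, 80, 82
The 2 values of 75 share dense rank 2.
Remaining distinct values take the next consecutive integers.
Mo has value 66 → rank 1.

1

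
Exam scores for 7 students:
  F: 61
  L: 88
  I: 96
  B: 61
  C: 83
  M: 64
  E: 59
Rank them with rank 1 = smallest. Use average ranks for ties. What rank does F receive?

Sorted (ascending): 59, 61, 61, 64, 83, 88, 96
The 2 values of 61 occupy positions 2–3 → average rank (2+3)/2 = 2.5.
F has value 61 → rank 2.5.

2.5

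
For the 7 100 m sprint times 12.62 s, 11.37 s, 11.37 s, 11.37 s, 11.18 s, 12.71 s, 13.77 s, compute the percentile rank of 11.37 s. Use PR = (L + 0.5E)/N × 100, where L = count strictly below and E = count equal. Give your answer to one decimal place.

N = 7.
Strictly below 11.37: 1. Equal to 11.37: 3.
PR = (1 + 0.5·3)/7 × 100 = 35.7

35.7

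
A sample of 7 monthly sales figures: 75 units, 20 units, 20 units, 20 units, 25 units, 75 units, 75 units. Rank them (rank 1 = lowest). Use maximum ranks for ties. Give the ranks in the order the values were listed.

7, 3, 3, 3, 4, 7, 7

Sorted (ascending): 20, 20, 20, 25, 75, 75, 75
The 3 values of 20 occupy positions 1–3 → each gets rank 3.
The 3 values of 75 occupy positions 5–7 → each gets rank 7.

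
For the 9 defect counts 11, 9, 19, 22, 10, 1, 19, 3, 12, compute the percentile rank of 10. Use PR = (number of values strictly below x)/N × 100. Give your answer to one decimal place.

N = 9.
Strictly below 10: 3. Equal to 10: 1.
PR = 3/9 × 100 = 33.3

33.3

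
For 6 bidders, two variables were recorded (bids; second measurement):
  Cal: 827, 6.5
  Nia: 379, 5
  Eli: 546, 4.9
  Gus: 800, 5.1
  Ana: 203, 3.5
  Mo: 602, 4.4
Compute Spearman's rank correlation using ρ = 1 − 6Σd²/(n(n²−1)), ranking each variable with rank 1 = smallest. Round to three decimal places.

Ranks of variable 1: 6, 2, 3, 5, 1, 4
Ranks of variable 2: 6, 4, 3, 5, 1, 2
d = r₁ − r₂: 0, -2, 0, 0, 0, 2
d²: 0, 4, 0, 0, 0, 4; Σd² = 8
ρ = 1 − 6·8/(6·35) = 1 − 48/210 = 0.771

0.771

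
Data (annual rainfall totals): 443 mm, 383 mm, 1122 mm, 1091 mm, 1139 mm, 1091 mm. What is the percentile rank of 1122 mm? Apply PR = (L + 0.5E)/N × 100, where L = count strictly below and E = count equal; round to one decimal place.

75.0

N = 6.
Strictly below 1122: 4. Equal to 1122: 1.
PR = (4 + 0.5·1)/6 × 100 = 75.0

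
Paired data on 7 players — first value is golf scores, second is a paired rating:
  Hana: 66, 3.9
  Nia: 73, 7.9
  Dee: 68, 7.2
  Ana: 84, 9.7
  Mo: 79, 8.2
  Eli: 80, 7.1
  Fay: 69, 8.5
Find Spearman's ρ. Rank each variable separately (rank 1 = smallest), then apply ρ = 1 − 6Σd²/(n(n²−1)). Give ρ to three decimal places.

Ranks of variable 1: 1, 4, 2, 7, 5, 6, 3
Ranks of variable 2: 1, 4, 3, 7, 5, 2, 6
d = r₁ − r₂: 0, 0, -1, 0, 0, 4, -3
d²: 0, 0, 1, 0, 0, 16, 9; Σd² = 26
ρ = 1 − 6·26/(7·48) = 1 − 156/336 = 0.536

0.536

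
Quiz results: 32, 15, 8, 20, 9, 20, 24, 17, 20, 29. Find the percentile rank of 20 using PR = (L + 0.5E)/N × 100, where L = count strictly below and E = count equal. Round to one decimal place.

55.0

N = 10.
Strictly below 20: 4. Equal to 20: 3.
PR = (4 + 0.5·3)/10 × 100 = 55.0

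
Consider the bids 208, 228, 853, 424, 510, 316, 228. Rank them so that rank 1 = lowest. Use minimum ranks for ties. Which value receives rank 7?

Sorted (ascending): 208, 228, 228, 316, 424, 510, 853
The 2 values of 228 occupy positions 2–3 → each gets rank 2.
Rank 7 → value 853.

853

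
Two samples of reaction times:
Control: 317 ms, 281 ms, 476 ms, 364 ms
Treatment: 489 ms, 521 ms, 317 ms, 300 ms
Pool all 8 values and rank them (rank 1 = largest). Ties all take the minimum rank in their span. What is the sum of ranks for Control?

Sorted (descending): 521, 489, 476, 364, 317, 317, 300, 281
The 2 values of 317 occupy positions 5–6 → each gets rank 5.
Control values → pooled ranks: 317→5, 281→8, 476→3, 364→4
Rank sum = 5 + 8 + 3 + 4 = 20

20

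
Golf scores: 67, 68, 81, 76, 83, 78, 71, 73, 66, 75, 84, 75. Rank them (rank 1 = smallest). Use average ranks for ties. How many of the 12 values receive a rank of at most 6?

5

Sorted (ascending): 66, 67, 68, 71, 73, 75, 75, 76, 78, 81, 83, 84
The 2 values of 75 occupy positions 6–7 → average rank (6+7)/2 = 6.5.
Ranks ≤ 6: {1, 2, 3, 4, 5} → 5 values.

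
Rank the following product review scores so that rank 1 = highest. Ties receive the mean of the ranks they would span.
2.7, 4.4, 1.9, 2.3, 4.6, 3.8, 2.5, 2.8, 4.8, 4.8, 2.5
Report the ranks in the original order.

Sorted (descending): 4.8, 4.8, 4.6, 4.4, 3.8, 2.8, 2.7, 2.5, 2.5, 2.3, 1.9
The 2 values of 4.8 occupy positions 1–2 → average rank (1+2)/2 = 1.5.
The 2 values of 2.5 occupy positions 8–9 → average rank (8+9)/2 = 8.5.

7, 4, 11, 10, 3, 5, 8.5, 6, 1.5, 1.5, 8.5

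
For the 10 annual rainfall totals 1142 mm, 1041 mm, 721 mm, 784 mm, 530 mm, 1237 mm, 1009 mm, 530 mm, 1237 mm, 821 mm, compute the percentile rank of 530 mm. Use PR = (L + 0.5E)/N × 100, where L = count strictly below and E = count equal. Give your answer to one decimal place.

10.0

N = 10.
Strictly below 530: 0. Equal to 530: 2.
PR = (0 + 0.5·2)/10 × 100 = 10.0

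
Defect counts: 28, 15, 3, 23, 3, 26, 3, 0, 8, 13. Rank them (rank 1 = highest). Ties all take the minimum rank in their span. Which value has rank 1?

28

Sorted (descending): 28, 26, 23, 15, 13, 8, 3, 3, 3, 0
The 3 values of 3 occupy positions 7–9 → each gets rank 7.
Rank 1 → value 28.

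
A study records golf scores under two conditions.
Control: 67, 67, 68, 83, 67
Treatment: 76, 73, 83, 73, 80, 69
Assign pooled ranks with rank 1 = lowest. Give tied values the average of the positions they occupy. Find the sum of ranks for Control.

Sorted (ascending): 67, 67, 67, 68, 69, 73, 73, 76, 80, 83, 83
The 3 values of 67 occupy positions 1–3 → average rank 2.
The 2 values of 73 occupy positions 6–7 → average rank (6+7)/2 = 6.5.
The 2 values of 83 occupy positions 10–11 → average rank (10+11)/2 = 10.5.
Control values → pooled ranks: 67→2, 67→2, 68→4, 83→10.5, 67→2
Rank sum = 2 + 2 + 4 + 10.5 + 2 = 20.5

20.5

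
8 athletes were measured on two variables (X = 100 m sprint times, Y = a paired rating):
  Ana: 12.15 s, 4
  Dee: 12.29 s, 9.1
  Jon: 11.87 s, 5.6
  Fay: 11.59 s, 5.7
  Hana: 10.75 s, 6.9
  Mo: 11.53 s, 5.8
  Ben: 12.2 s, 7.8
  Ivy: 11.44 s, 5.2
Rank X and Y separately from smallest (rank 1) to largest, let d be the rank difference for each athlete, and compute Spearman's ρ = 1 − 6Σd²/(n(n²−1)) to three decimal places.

Ranks of variable 1: 6, 8, 5, 4, 1, 3, 7, 2
Ranks of variable 2: 1, 8, 3, 4, 6, 5, 7, 2
d = r₁ − r₂: 5, 0, 2, 0, -5, -2, 0, 0
d²: 25, 0, 4, 0, 25, 4, 0, 0; Σd² = 58
ρ = 1 − 6·58/(8·63) = 1 − 348/504 = 0.310

0.310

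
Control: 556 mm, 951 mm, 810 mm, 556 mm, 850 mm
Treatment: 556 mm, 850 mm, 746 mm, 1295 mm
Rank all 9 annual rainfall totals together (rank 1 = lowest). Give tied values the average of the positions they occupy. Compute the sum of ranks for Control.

Sorted (ascending): 556, 556, 556, 746, 810, 850, 850, 951, 1295
The 3 values of 556 occupy positions 1–3 → average rank 2.
The 2 values of 850 occupy positions 6–7 → average rank (6+7)/2 = 6.5.
Control values → pooled ranks: 556→2, 951→8, 810→5, 556→2, 850→6.5
Rank sum = 2 + 8 + 5 + 2 + 6.5 = 23.5

23.5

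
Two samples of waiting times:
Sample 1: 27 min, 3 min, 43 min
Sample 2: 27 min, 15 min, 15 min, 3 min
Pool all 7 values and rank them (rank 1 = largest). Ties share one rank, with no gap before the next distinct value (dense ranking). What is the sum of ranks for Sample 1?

7

Sorted (descending): 43, 27, 27, 15, 15, 3, 3
The 2 values of 27 share dense rank 2.
The 2 values of 15 share dense rank 3.
The 2 values of 3 share dense rank 4.
Remaining distinct values take the next consecutive integers.
Sample 1 values → pooled ranks: 27→2, 3→4, 43→1
Rank sum = 2 + 4 + 1 = 7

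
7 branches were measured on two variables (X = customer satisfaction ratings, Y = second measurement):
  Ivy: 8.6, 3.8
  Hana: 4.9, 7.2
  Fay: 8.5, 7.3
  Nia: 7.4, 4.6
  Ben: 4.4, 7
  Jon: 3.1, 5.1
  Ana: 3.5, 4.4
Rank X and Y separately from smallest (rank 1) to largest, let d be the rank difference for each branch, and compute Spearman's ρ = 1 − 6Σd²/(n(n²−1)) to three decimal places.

Ranks of variable 1: 7, 4, 6, 5, 3, 1, 2
Ranks of variable 2: 1, 6, 7, 3, 5, 4, 2
d = r₁ − r₂: 6, -2, -1, 2, -2, -3, 0
d²: 36, 4, 1, 4, 4, 9, 0; Σd² = 58
ρ = 1 − 6·58/(7·48) = 1 − 348/336 = -0.036

-0.036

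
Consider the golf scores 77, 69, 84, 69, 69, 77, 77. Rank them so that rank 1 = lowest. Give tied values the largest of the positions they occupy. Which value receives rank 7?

Sorted (ascending): 69, 69, 69, 77, 77, 77, 84
The 3 values of 69 occupy positions 1–3 → each gets rank 3.
The 3 values of 77 occupy positions 4–6 → each gets rank 6.
Rank 7 → value 84.

84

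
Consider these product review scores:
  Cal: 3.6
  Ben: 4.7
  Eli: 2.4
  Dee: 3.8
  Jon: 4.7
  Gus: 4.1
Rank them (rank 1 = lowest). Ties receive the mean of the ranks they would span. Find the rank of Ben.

Sorted (ascending): 2.4, 3.6, 3.8, 4.1, 4.7, 4.7
The 2 values of 4.7 occupy positions 5–6 → average rank (5+6)/2 = 5.5.
Ben has value 4.7 → rank 5.5.

5.5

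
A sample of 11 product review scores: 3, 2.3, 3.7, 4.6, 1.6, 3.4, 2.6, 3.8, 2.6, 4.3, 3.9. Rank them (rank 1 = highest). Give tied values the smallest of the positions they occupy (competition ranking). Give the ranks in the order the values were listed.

Sorted (descending): 4.6, 4.3, 3.9, 3.8, 3.7, 3.4, 3, 2.6, 2.6, 2.3, 1.6
The 2 values of 2.6 occupy positions 8–9 → each gets rank 8.

7, 10, 5, 1, 11, 6, 8, 4, 8, 2, 3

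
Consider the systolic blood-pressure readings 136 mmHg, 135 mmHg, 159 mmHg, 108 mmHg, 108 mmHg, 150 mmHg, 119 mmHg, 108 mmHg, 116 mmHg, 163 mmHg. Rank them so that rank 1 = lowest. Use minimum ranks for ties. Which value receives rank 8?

Sorted (ascending): 108, 108, 108, 116, 119, 135, 136, 150, 159, 163
The 3 values of 108 occupy positions 1–3 → each gets rank 1.
Rank 8 → value 150.

150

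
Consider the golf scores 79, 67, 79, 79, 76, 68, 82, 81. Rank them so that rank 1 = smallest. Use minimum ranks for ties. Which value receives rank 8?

Sorted (ascending): 67, 68, 76, 79, 79, 79, 81, 82
The 3 values of 79 occupy positions 4–6 → each gets rank 4.
Rank 8 → value 82.

82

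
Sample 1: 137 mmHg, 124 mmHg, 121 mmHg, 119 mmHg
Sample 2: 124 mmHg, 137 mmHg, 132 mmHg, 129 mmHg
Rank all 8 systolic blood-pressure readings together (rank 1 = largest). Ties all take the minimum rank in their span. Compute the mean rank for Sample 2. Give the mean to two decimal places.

3.25

Sorted (descending): 137, 137, 132, 129, 124, 124, 121, 119
The 2 values of 137 occupy positions 1–2 → each gets rank 1.
The 2 values of 124 occupy positions 5–6 → each gets rank 5.
Sample 2 values → pooled ranks: 124→5, 137→1, 132→3, 129→4
Mean rank = (5 + 1 + 3 + 4) / 4 = 3.25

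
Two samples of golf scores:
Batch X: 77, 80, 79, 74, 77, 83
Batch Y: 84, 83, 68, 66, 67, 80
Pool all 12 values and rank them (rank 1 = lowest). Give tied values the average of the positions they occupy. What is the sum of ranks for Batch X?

41

Sorted (ascending): 66, 67, 68, 74, 77, 77, 79, 80, 80, 83, 83, 84
The 2 values of 77 occupy positions 5–6 → average rank (5+6)/2 = 5.5.
The 2 values of 80 occupy positions 8–9 → average rank (8+9)/2 = 8.5.
The 2 values of 83 occupy positions 10–11 → average rank (10+11)/2 = 10.5.
Batch X values → pooled ranks: 77→5.5, 80→8.5, 79→7, 74→4, 77→5.5, 83→10.5
Rank sum = 5.5 + 8.5 + 7 + 4 + 5.5 + 10.5 = 41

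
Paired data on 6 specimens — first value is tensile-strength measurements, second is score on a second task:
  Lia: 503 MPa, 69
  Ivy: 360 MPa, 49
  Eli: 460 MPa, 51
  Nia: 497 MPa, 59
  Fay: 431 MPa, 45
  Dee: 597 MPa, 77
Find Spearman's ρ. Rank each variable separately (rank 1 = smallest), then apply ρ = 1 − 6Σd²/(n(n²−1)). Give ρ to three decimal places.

Ranks of variable 1: 5, 1, 3, 4, 2, 6
Ranks of variable 2: 5, 2, 3, 4, 1, 6
d = r₁ − r₂: 0, -1, 0, 0, 1, 0
d²: 0, 1, 0, 0, 1, 0; Σd² = 2
ρ = 1 − 6·2/(6·35) = 1 − 12/210 = 0.943

0.943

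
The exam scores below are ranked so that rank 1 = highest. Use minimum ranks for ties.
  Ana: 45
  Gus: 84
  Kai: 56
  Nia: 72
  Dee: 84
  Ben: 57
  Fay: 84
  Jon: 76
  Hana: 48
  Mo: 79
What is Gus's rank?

Sorted (descending): 84, 84, 84, 79, 76, 72, 57, 56, 48, 45
The 3 values of 84 occupy positions 1–3 → each gets rank 1.
Gus has value 84 → rank 1.

1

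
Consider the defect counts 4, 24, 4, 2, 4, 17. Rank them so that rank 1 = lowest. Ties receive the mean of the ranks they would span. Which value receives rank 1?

Sorted (ascending): 2, 4, 4, 4, 17, 24
The 3 values of 4 occupy positions 2–4 → average rank 3.
Rank 1 → value 2.

2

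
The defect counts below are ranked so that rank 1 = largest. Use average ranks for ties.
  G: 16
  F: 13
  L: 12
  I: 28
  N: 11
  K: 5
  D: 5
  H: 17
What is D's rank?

7.5

Sorted (descending): 28, 17, 16, 13, 12, 11, 5, 5
The 2 values of 5 occupy positions 7–8 → average rank (7+8)/2 = 7.5.
D has value 5 → rank 7.5.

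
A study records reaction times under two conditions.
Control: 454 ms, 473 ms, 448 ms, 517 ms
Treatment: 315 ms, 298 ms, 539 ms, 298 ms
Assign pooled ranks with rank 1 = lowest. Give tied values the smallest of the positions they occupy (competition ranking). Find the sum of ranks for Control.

22

Sorted (ascending): 298, 298, 315, 448, 454, 473, 517, 539
The 2 values of 298 occupy positions 1–2 → each gets rank 1.
Control values → pooled ranks: 454→5, 473→6, 448→4, 517→7
Rank sum = 5 + 6 + 4 + 7 = 22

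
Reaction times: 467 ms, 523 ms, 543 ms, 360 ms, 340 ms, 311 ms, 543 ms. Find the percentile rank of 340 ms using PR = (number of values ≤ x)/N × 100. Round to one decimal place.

N = 7.
Strictly below 340: 1. Equal to 340: 1.
PR = 2/7 × 100 = 28.6

28.6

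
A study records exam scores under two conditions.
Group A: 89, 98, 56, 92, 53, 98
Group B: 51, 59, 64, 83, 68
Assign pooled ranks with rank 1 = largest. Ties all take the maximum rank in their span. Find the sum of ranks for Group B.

Sorted (descending): 98, 98, 92, 89, 83, 68, 64, 59, 56, 53, 51
The 2 values of 98 occupy positions 1–2 → each gets rank 2.
Group B values → pooled ranks: 51→11, 59→8, 64→7, 83→5, 68→6
Rank sum = 11 + 8 + 7 + 5 + 6 = 37

37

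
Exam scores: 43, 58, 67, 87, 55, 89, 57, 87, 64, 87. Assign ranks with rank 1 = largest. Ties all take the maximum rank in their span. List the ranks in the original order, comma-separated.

10, 7, 5, 4, 9, 1, 8, 4, 6, 4

Sorted (descending): 89, 87, 87, 87, 67, 64, 58, 57, 55, 43
The 3 values of 87 occupy positions 2–4 → each gets rank 4.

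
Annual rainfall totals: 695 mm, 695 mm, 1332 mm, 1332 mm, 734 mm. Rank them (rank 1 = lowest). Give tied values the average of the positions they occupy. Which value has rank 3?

734

Sorted (ascending): 695, 695, 734, 1332, 1332
The 2 values of 695 occupy positions 1–2 → average rank (1+2)/2 = 1.5.
The 2 values of 1332 occupy positions 4–5 → average rank (4+5)/2 = 4.5.
Rank 3 → value 734.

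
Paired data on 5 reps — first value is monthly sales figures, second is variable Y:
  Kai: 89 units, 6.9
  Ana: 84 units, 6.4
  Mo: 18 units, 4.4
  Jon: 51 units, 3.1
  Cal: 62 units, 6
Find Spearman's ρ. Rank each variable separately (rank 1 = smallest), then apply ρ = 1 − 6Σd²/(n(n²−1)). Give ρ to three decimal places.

Ranks of variable 1: 5, 4, 1, 2, 3
Ranks of variable 2: 5, 4, 2, 1, 3
d = r₁ − r₂: 0, 0, -1, 1, 0
d²: 0, 0, 1, 1, 0; Σd² = 2
ρ = 1 − 6·2/(5·24) = 1 − 12/120 = 0.900

0.900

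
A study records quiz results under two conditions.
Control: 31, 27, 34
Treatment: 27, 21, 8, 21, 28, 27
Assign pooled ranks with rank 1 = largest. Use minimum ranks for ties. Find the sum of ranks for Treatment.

34

Sorted (descending): 34, 31, 28, 27, 27, 27, 21, 21, 8
The 3 values of 27 occupy positions 4–6 → each gets rank 4.
The 2 values of 21 occupy positions 7–8 → each gets rank 7.
Treatment values → pooled ranks: 27→4, 21→7, 8→9, 21→7, 28→3, 27→4
Rank sum = 4 + 7 + 9 + 7 + 3 + 4 = 34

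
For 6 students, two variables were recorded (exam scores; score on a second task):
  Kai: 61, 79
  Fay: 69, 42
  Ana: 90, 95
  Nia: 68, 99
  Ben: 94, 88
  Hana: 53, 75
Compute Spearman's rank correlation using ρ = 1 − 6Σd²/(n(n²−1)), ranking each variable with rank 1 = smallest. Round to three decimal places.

Ranks of variable 1: 2, 4, 5, 3, 6, 1
Ranks of variable 2: 3, 1, 5, 6, 4, 2
d = r₁ − r₂: -1, 3, 0, -3, 2, -1
d²: 1, 9, 0, 9, 4, 1; Σd² = 24
ρ = 1 − 6·24/(6·35) = 1 − 144/210 = 0.314

0.314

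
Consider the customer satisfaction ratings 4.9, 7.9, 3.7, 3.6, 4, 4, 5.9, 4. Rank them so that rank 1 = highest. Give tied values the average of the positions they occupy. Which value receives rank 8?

3.6

Sorted (descending): 7.9, 5.9, 4.9, 4, 4, 4, 3.7, 3.6
The 3 values of 4 occupy positions 4–6 → average rank 5.
Rank 8 → value 3.6.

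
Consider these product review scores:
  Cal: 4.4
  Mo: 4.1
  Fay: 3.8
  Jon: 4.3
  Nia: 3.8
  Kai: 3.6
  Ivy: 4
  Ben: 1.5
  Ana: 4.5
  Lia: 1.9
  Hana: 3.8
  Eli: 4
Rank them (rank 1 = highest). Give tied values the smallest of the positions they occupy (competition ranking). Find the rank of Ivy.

5

Sorted (descending): 4.5, 4.4, 4.3, 4.1, 4, 4, 3.8, 3.8, 3.8, 3.6, 1.9, 1.5
The 2 values of 4 occupy positions 5–6 → each gets rank 5.
The 3 values of 3.8 occupy positions 7–9 → each gets rank 7.
Ivy has value 4 → rank 5.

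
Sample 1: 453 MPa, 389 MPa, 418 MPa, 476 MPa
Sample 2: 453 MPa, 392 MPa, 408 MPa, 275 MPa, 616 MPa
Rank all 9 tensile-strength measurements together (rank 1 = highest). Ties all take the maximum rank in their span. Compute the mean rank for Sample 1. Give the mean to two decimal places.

4.75

Sorted (descending): 616, 476, 453, 453, 418, 408, 392, 389, 275
The 2 values of 453 occupy positions 3–4 → each gets rank 4.
Sample 1 values → pooled ranks: 453→4, 389→8, 418→5, 476→2
Mean rank = (4 + 8 + 5 + 2) / 4 = 4.75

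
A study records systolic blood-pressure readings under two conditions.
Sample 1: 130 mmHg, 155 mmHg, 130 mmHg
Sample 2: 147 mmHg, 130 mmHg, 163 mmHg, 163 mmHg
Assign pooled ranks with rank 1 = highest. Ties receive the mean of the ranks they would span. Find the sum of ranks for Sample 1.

Sorted (descending): 163, 163, 155, 147, 130, 130, 130
The 2 values of 163 occupy positions 1–2 → average rank (1+2)/2 = 1.5.
The 3 values of 130 occupy positions 5–7 → average rank 6.
Sample 1 values → pooled ranks: 130→6, 155→3, 130→6
Rank sum = 6 + 3 + 6 = 15

15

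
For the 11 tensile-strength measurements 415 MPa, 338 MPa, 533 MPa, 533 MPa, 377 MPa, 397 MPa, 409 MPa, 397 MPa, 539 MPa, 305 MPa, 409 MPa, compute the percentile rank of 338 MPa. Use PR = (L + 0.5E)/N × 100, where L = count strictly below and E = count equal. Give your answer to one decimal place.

13.6

N = 11.
Strictly below 338: 1. Equal to 338: 1.
PR = (1 + 0.5·1)/11 × 100 = 13.6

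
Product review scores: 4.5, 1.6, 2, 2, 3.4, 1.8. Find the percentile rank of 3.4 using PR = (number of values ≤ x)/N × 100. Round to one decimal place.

83.3

N = 6.
Strictly below 3.4: 4. Equal to 3.4: 1.
PR = 5/6 × 100 = 83.3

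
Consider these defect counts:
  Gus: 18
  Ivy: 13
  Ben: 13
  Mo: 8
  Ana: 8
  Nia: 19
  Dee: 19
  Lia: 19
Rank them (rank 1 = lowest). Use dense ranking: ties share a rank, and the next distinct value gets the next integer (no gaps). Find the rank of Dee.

4

Sorted (ascending): 8, 8, 13, 13, 18, 19, 19, 19
The 2 values of 8 share dense rank 1.
The 2 values of 13 share dense rank 2.
The 3 values of 19 share dense rank 4.
Remaining distinct values take the next consecutive integers.
Dee has value 19 → rank 4.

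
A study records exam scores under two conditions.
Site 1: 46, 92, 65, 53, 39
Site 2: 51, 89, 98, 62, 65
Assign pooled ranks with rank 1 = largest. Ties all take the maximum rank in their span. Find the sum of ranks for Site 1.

Sorted (descending): 98, 92, 89, 65, 65, 62, 53, 51, 46, 39
The 2 values of 65 occupy positions 4–5 → each gets rank 5.
Site 1 values → pooled ranks: 46→9, 92→2, 65→5, 53→7, 39→10
Rank sum = 9 + 2 + 5 + 7 + 10 = 33

33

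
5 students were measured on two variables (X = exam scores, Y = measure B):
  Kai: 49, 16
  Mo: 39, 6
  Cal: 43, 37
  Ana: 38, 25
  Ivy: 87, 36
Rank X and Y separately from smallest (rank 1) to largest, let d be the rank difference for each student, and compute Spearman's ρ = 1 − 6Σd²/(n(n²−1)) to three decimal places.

Ranks of variable 1: 4, 2, 3, 1, 5
Ranks of variable 2: 2, 1, 5, 3, 4
d = r₁ − r₂: 2, 1, -2, -2, 1
d²: 4, 1, 4, 4, 1; Σd² = 14
ρ = 1 − 6·14/(5·24) = 1 − 84/120 = 0.300

0.300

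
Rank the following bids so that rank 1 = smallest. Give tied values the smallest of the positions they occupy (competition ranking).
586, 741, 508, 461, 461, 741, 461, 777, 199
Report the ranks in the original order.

Sorted (ascending): 199, 461, 461, 461, 508, 586, 741, 741, 777
The 3 values of 461 occupy positions 2–4 → each gets rank 2.
The 2 values of 741 occupy positions 7–8 → each gets rank 7.

6, 7, 5, 2, 2, 7, 2, 9, 1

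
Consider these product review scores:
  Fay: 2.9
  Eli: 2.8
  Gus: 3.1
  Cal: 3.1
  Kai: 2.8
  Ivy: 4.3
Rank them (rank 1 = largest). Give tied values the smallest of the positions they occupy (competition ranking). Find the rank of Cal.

Sorted (descending): 4.3, 3.1, 3.1, 2.9, 2.8, 2.8
The 2 values of 3.1 occupy positions 2–3 → each gets rank 2.
The 2 values of 2.8 occupy positions 5–6 → each gets rank 5.
Cal has value 3.1 → rank 2.

2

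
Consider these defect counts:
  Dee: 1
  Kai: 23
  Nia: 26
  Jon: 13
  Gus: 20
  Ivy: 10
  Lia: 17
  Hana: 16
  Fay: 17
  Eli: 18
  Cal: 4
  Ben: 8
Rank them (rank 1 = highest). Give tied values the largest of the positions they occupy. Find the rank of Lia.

6

Sorted (descending): 26, 23, 20, 18, 17, 17, 16, 13, 10, 8, 4, 1
The 2 values of 17 occupy positions 5–6 → each gets rank 6.
Lia has value 17 → rank 6.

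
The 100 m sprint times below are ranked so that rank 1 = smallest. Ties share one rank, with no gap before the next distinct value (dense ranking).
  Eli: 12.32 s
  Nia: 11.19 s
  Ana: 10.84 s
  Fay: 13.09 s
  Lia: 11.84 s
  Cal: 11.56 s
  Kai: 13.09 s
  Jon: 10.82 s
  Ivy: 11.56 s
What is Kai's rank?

Sorted (ascending): 10.82, 10.84, 11.19, 11.56, 11.56, 11.84, 12.32, 13.09, 13.09
The 2 values of 11.56 share dense rank 4.
The 2 values of 13.09 share dense rank 7.
Remaining distinct values take the next consecutive integers.
Kai has value 13.09 s → rank 7.

7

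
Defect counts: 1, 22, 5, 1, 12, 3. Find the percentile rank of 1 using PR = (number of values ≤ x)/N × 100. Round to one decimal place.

33.3

N = 6.
Strictly below 1: 0. Equal to 1: 2.
PR = 2/6 × 100 = 33.3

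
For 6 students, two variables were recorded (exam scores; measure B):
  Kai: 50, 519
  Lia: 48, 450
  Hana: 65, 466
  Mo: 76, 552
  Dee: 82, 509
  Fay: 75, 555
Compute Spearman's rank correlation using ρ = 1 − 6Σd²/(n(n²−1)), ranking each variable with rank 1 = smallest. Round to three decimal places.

0.486

Ranks of variable 1: 2, 1, 3, 5, 6, 4
Ranks of variable 2: 4, 1, 2, 5, 3, 6
d = r₁ − r₂: -2, 0, 1, 0, 3, -2
d²: 4, 0, 1, 0, 9, 4; Σd² = 18
ρ = 1 − 6·18/(6·35) = 1 − 108/210 = 0.486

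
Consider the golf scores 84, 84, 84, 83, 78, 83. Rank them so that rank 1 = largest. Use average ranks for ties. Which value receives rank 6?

Sorted (descending): 84, 84, 84, 83, 83, 78
The 3 values of 84 occupy positions 1–3 → average rank 2.
The 2 values of 83 occupy positions 4–5 → average rank (4+5)/2 = 4.5.
Rank 6 → value 78.

78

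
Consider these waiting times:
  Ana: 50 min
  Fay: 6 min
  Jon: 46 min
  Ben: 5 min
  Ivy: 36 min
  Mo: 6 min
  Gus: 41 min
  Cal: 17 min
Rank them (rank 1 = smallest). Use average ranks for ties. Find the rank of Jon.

7

Sorted (ascending): 5, 6, 6, 17, 36, 41, 46, 50
The 2 values of 6 occupy positions 2–3 → average rank (2+3)/2 = 2.5.
Jon has value 46 min → rank 7.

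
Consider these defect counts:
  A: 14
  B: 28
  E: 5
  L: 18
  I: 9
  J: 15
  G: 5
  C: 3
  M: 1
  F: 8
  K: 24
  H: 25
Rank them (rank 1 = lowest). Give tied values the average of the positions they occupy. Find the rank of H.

11

Sorted (ascending): 1, 3, 5, 5, 8, 9, 14, 15, 18, 24, 25, 28
The 2 values of 5 occupy positions 3–4 → average rank (3+4)/2 = 3.5.
H has value 25 → rank 11.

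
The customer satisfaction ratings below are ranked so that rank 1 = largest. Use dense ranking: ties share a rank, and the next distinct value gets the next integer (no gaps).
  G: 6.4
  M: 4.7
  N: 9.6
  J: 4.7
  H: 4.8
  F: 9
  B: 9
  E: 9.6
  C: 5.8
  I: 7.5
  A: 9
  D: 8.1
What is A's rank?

2

Sorted (descending): 9.6, 9.6, 9, 9, 9, 8.1, 7.5, 6.4, 5.8, 4.8, 4.7, 4.7
The 2 values of 9.6 share dense rank 1.
The 3 values of 9 share dense rank 2.
The 2 values of 4.7 share dense rank 8.
Remaining distinct values take the next consecutive integers.
A has value 9 → rank 2.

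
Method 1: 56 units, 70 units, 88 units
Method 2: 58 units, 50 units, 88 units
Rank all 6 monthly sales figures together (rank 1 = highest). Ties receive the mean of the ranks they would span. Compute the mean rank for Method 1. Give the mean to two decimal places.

3.17

Sorted (descending): 88, 88, 70, 58, 56, 50
The 2 values of 88 occupy positions 1–2 → average rank (1+2)/2 = 1.5.
Method 1 values → pooled ranks: 56→5, 70→3, 88→1.5
Mean rank = (5 + 3 + 1.5) / 3 = 3.17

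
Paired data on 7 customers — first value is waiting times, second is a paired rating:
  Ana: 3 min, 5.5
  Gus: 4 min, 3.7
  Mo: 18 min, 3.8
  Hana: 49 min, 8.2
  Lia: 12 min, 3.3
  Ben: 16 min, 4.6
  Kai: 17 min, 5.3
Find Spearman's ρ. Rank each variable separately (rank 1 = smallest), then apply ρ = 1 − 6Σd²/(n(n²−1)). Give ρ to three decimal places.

Ranks of variable 1: 1, 2, 6, 7, 3, 4, 5
Ranks of variable 2: 6, 2, 3, 7, 1, 4, 5
d = r₁ − r₂: -5, 0, 3, 0, 2, 0, 0
d²: 25, 0, 9, 0, 4, 0, 0; Σd² = 38
ρ = 1 − 6·38/(7·48) = 1 − 228/336 = 0.321

0.321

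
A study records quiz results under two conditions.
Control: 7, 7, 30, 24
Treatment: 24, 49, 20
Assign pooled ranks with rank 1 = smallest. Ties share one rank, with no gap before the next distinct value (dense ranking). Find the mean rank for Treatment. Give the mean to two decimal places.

Sorted (ascending): 7, 7, 20, 24, 24, 30, 49
The 2 values of 7 share dense rank 1.
The 2 values of 24 share dense rank 3.
Remaining distinct values take the next consecutive integers.
Treatment values → pooled ranks: 24→3, 49→5, 20→2
Mean rank = (3 + 5 + 2) / 3 = 3.33

3.33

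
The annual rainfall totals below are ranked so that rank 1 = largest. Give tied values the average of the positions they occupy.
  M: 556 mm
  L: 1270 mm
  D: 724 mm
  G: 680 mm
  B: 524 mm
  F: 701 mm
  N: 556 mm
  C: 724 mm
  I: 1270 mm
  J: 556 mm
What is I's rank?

1.5

Sorted (descending): 1270, 1270, 724, 724, 701, 680, 556, 556, 556, 524
The 2 values of 1270 occupy positions 1–2 → average rank (1+2)/2 = 1.5.
The 2 values of 724 occupy positions 3–4 → average rank (3+4)/2 = 3.5.
The 3 values of 556 occupy positions 7–9 → average rank 8.
I has value 1270 mm → rank 1.5.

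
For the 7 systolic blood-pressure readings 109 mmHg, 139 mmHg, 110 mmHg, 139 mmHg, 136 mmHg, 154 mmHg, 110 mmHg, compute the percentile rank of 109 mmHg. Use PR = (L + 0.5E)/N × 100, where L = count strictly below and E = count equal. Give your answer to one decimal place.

N = 7.
Strictly below 109: 0. Equal to 109: 1.
PR = (0 + 0.5·1)/7 × 100 = 7.1

7.1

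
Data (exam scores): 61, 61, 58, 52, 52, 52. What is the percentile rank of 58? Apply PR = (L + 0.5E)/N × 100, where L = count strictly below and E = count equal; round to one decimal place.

58.3

N = 6.
Strictly below 58: 3. Equal to 58: 1.
PR = (3 + 0.5·1)/6 × 100 = 58.3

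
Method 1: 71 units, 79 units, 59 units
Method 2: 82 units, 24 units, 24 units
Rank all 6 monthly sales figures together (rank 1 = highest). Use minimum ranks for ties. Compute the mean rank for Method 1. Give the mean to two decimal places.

3.00

Sorted (descending): 82, 79, 71, 59, 24, 24
The 2 values of 24 occupy positions 5–6 → each gets rank 5.
Method 1 values → pooled ranks: 71→3, 79→2, 59→4
Mean rank = (3 + 2 + 4) / 3 = 3.00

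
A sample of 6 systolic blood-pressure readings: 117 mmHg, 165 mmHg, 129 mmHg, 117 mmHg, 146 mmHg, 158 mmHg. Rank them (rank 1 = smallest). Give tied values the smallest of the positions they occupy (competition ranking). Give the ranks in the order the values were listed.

Sorted (ascending): 117, 117, 129, 146, 158, 165
The 2 values of 117 occupy positions 1–2 → each gets rank 1.

1, 6, 3, 1, 4, 5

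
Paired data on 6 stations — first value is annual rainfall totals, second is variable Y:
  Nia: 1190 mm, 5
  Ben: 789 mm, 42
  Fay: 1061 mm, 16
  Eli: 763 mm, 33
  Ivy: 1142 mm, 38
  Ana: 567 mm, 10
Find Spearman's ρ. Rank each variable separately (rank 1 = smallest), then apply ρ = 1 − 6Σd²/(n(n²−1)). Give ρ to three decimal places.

Ranks of variable 1: 6, 3, 4, 2, 5, 1
Ranks of variable 2: 1, 6, 3, 4, 5, 2
d = r₁ − r₂: 5, -3, 1, -2, 0, -1
d²: 25, 9, 1, 4, 0, 1; Σd² = 40
ρ = 1 − 6·40/(6·35) = 1 − 240/210 = -0.143

-0.143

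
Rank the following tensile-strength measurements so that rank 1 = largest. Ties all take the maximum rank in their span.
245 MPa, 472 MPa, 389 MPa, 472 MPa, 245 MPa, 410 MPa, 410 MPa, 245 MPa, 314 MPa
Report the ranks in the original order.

Sorted (descending): 472, 472, 410, 410, 389, 314, 245, 245, 245
The 2 values of 472 occupy positions 1–2 → each gets rank 2.
The 2 values of 410 occupy positions 3–4 → each gets rank 4.
The 3 values of 245 occupy positions 7–9 → each gets rank 9.

9, 2, 5, 2, 9, 4, 4, 9, 6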